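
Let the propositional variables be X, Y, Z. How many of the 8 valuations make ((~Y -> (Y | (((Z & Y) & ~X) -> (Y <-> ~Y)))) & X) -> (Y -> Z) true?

Initial set: {T (((~Y -> (Y | (((Z & Y) & ~X) -> (Y <-> ~Y)))) & X) -> (Y -> Z))}.
T (((~Y -> (Y | (((Z & Y) & ~X) -> (Y <-> ~Y)))) & X) -> (Y -> Z)): β-rule — branch into F ((~Y -> (Y | (((Z & Y) & ~X) -> (Y <-> ~Y)))) & X)  //  T (Y -> Z).
  branch 1 (add F ((~Y -> (Y | (((Z & Y) & ~X) -> (Y <-> ~Y)))) & X)):
    F ((~Y -> (Y | (((Z & Y) & ~X) -> (Y <-> ~Y)))) & X): β-rule — branch into F (~Y -> (Y | (((Z & Y) & ~X) -> (Y <-> ~Y))))  //  F X.
      branch 1.1 (add F (~Y -> (Y | (((Z & Y) & ~X) -> (Y <-> ~Y))))):
        F (~Y -> (Y | (((Z & Y) & ~X) -> (Y <-> ~Y)))): α-rule — add T ~Y, F (Y | (((Z & Y) & ~X) -> (Y <-> ~Y))).
        F (Y | (((Z & Y) & ~X) -> (Y <-> ~Y))): α-rule — add F Y, F (((Z & Y) & ~X) -> (Y <-> ~Y)).
        F (((Z & Y) & ~X) -> (Y <-> ~Y)): α-rule — add T ((Z & Y) & ~X), F (Y <-> ~Y).
        T ((Z & Y) & ~X): α-rule — add T (Z & Y), T ~X.
        T (Z & Y): α-rule — add T Z, T Y.
        × closes — contains both Y and ~Y.
      branch 1.2 (add F X):
        ○ open, literals {X=false}.
  branch 2 (add T (Y -> Z)):
    T (Y -> Z): β-rule — branch into F Y  //  T Z.
      branch 2.1 (add F Y):
        ○ open, literals {Y=false}.
      branch 2.2 (add T Z):
        ○ open, literals {Z=true}.
1 branch closed, 3 open.
Each open branch fixes some atoms; the unmentioned ones are free. Counting distinct full assignments: branch {X=false} (Y, Z) contributes 4 new; branch {Y=false} (X, Z) contributes 2 new; branch {Z=true} (X, Y) contributes 1 new. Total: 7.

7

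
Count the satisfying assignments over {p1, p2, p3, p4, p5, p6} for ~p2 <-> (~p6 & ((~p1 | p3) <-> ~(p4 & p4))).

32

Initial set: {(~p2 <-> (~p6 & ((~p1 | p3) <-> ~(p4 & p4))))}.
(~p2 <-> (~p6 & ((~p1 | p3) <-> ~(p4 & p4)))): β-rule — branch into ~p2, (~p6 & ((~p1 | p3) <-> ~(p4 & p4)))  //  ~~p2, ~(~p6 & ((~p1 | p3) <-> ~(p4 & p4))).
  branch 1 (add ~p2, (~p6 & ((~p1 | p3) <-> ~(p4 & p4)))):
    (~p6 & ((~p1 | p3) <-> ~(p4 & p4))): α-rule — add ~p6, ((~p1 | p3) <-> ~(p4 & p4)).
    ((~p1 | p3) <-> ~(p4 & p4)): β-rule — branch into (~p1 | p3), ~(p4 & p4)  //  ~(~p1 | p3), ~~(p4 & p4).
      branch 1.1 (add (~p1 | p3), ~(p4 & p4)):
        (~p1 | p3): β-rule — branch into ~p1  //  p3.
          branch 1.1.1 (add ~p1):
            ~(p4 & p4): β-rule — branch into ~p4  //  ~p4.
              branch 1.1.1.1 (add ~p4):
                ○ open, literals {p1=F, p2=F, p4=F, p6=F}.
              branch 1.1.1.2 (add ~p4):
                ○ open, literals {p1=F, p2=F, p4=F, p6=F}.
          branch 1.1.2 (add p3):
            ~(p4 & p4): β-rule — branch into ~p4  //  ~p4.
              branch 1.1.2.1 (add ~p4):
                ○ open, literals {p2=F, p3=T, p4=F, p6=F}.
              branch 1.1.2.2 (add ~p4):
                ○ open, literals {p2=F, p3=T, p4=F, p6=F}.
      branch 1.2 (add ~(~p1 | p3), ~~(p4 & p4)):
        ~(~p1 | p3): α-rule — add ~~p1, ~p3.
        ~~(p4 & p4): α-rule — add p4, p4.
        ○ open, literals {p1=T, p2=F, p3=F, p4=T, p6=F}.
  branch 2 (add ~~p2, ~(~p6 & ((~p1 | p3) <-> ~(p4 & p4)))):
    ~(~p6 & ((~p1 | p3) <-> ~(p4 & p4))): β-rule — branch into ~~p6  //  ~((~p1 | p3) <-> ~(p4 & p4)).
      branch 2.1 (add ~~p6):
        ○ open, literals {p2=T, p6=T}.
      branch 2.2 (add ~((~p1 | p3) <-> ~(p4 & p4))):
        ~((~p1 | p3) <-> ~(p4 & p4)): β-rule — branch into (~p1 | p3), ~~(p4 & p4)  //  ~(~p1 | p3), ~(p4 & p4).
          branch 2.2.1 (add (~p1 | p3), ~~(p4 & p4)):
            ~~(p4 & p4): α-rule — add p4, p4.
            (~p1 | p3): β-rule — branch into ~p1  //  p3.
              branch 2.2.1.1 (add ~p1):
                ○ open, literals {p1=F, p2=T, p4=T}.
              branch 2.2.1.2 (add p3):
                ○ open, literals {p2=T, p3=T, p4=T}.
          branch 2.2.2 (add ~(~p1 | p3), ~(p4 & p4)):
            ~(~p1 | p3): α-rule — add ~~p1, ~p3.
            ~(p4 & p4): β-rule — branch into ~p4  //  ~p4.
              branch 2.2.2.1 (add ~p4):
                ○ open, literals {p1=T, p2=T, p3=F, p4=F}.
              branch 2.2.2.2 (add ~p4):
                ○ open, literals {p1=T, p2=T, p3=F, p4=F}.
0 branches closed, 10 open.
Each open branch fixes some atoms; the unmentioned ones are free. Counting distinct full assignments: branch {p1=F, p2=F, p4=F, p6=F} (p3, p5) contributes 4 new; branch {p1=F, p2=F, p4=F, p6=F} (p3, p5) contributes 0 new; branch {p2=F, p3=T, p4=F, p6=F} (p1, p5) contributes 2 new; branch {p2=F, p3=T, p4=F, p6=F} (p1, p5) contributes 0 new; branch {p1=T, p2=F, p3=F, p4=T, p6=F} (p5) contributes 2 new; branch {p2=T, p6=T} (p1, p3, p4, p5) contributes 16 new; branch {p1=F, p2=T, p4=T} (p3, p5, p6) contributes 4 new; branch {p2=T, p3=T, p4=T} (p1, p5, p6) contributes 2 new; branch {p1=T, p2=T, p3=F, p4=F} (p5, p6) contributes 2 new; branch {p1=T, p2=T, p3=F, p4=F} (p5, p6) contributes 0 new. Total: 32.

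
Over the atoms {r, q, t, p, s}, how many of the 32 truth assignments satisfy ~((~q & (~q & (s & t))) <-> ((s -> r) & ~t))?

16

Initial set: {~((~q & (~q & (s & t))) <-> ((s -> r) & ~t))}.
~((~q & (~q & (s & t))) <-> ((s -> r) & ~t)): β-rule — branch into (~q & (~q & (s & t))), ~((s -> r) & ~t)  //  ~(~q & (~q & (s & t))), ((s -> r) & ~t).
  branch 1 (add (~q & (~q & (s & t))), ~((s -> r) & ~t)):
    (~q & (~q & (s & t))): α-rule — add ~q, (~q & (s & t)).
    (~q & (s & t)): α-rule — add ~q, (s & t).
    (s & t): α-rule — add s, t.
    ~((s -> r) & ~t): β-rule — branch into ~(s -> r)  //  ~~t.
      branch 1.1 (add ~(s -> r)):
        ~(s -> r): α-rule — add s, ~r.
        ○ open, literals {q=false, r=false, s=true, t=true}.
      branch 1.2 (add ~~t):
        ○ open, literals {q=false, s=true, t=true}.
  branch 2 (add ~(~q & (~q & (s & t))), ((s -> r) & ~t)):
    ((s -> r) & ~t): α-rule — add (s -> r), ~t.
    ~(~q & (~q & (s & t))): β-rule — branch into ~~q  //  ~(~q & (s & t)).
      branch 2.1 (add ~~q):
        (s -> r): β-rule — branch into ~s  //  r.
          branch 2.1.1 (add ~s):
            ○ open, literals {q=true, s=false, t=false}.
          branch 2.1.2 (add r):
            ○ open, literals {q=true, r=true, t=false}.
      branch 2.2 (add ~(~q & (s & t))):
        (s -> r): β-rule — branch into ~s  //  r.
          branch 2.2.1 (add ~s):
            ~(~q & (s & t)): β-rule — branch into ~~q  //  ~(s & t).
              branch 2.2.1.1 (add ~~q):
                ○ open, literals {q=true, s=false, t=false}.
              branch 2.2.1.2 (add ~(s & t)):
                ~(s & t): β-rule — branch into ~s  //  ~t.
                  branch 2.2.1.2.1 (add ~s):
                    ○ open, literals {s=false, t=false}.
                  branch 2.2.1.2.2 (add ~t):
                    ○ open, literals {s=false, t=false}.
          branch 2.2.2 (add r):
            ~(~q & (s & t)): β-rule — branch into ~~q  //  ~(s & t).
              branch 2.2.2.1 (add ~~q):
                ○ open, literals {q=true, r=true, t=false}.
              branch 2.2.2.2 (add ~(s & t)):
                ~(s & t): β-rule — branch into ~s  //  ~t.
                  branch 2.2.2.2.1 (add ~s):
                    ○ open, literals {r=true, s=false, t=false}.
                  branch 2.2.2.2.2 (add ~t):
                    ○ open, literals {r=true, t=false}.
0 branches closed, 10 open.
Each open branch fixes some atoms; the unmentioned ones are free. Counting distinct full assignments: branch {q=false, r=false, s=true, t=true} (p) contributes 2 new; branch {q=false, s=true, t=true} (r, p) contributes 2 new; branch {q=true, s=false, t=false} (r, p) contributes 4 new; branch {q=true, r=true, t=false} (p, s) contributes 2 new; branch {q=true, s=false, t=false} (r, p) contributes 0 new; branch {s=false, t=false} (r, q, p) contributes 4 new; branch {s=false, t=false} (r, q, p) contributes 0 new; branch {q=true, r=true, t=false} (p, s) contributes 0 new; branch {r=true, s=false, t=false} (q, p) contributes 0 new; branch {r=true, t=false} (q, p, s) contributes 2 new. Total: 16.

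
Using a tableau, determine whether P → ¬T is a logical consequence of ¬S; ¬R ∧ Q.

No

Initial set: {¬S; (¬R ∧ Q); ¬(P → ¬T)}.
(¬R ∧ Q): α-rule — add ¬R, Q.
¬(P → ¬T): α-rule — add P, ¬¬T.
○ open, literals {P=1, Q=1, R=0, S=0, T=1}.
0 branches closed, 1 open.
An open branch gives a countermodel: P=1, Q=1, R=0, S=0, T=1 (unmentioned atoms arbitrary); the premises hold there but the conclusion fails.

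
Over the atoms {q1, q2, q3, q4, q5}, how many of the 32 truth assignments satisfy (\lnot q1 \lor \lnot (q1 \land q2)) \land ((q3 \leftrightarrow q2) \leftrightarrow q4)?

Initial set: {((\lnot q1 \lor \lnot (q1 \land q2)) \land ((q3 \leftrightarrow q2) \leftrightarrow q4))}.
((\lnot q1 \lor \lnot (q1 \land q2)) \land ((q3 \leftrightarrow q2) \leftrightarrow q4)): α-rule — add (\lnot q1 \lor \lnot (q1 \land q2)), ((q3 \leftrightarrow q2) \leftrightarrow q4).
(\lnot q1 \lor \lnot (q1 \land q2)): β-rule — branch into \lnot q1  //  \lnot (q1 \land q2).
  branch 1 (add \lnot q1):
    ((q3 \leftrightarrow q2) \leftrightarrow q4): β-rule — branch into (q3 \leftrightarrow q2), q4  //  \lnot (q3 \leftrightarrow q2), \lnot q4.
      branch 1.1 (add (q3 \leftrightarrow q2), q4):
        (q3 \leftrightarrow q2): β-rule — branch into q3, q2  //  \lnot q3, \lnot q2.
          branch 1.1.1 (add q3, q2):
            ○ open, literals {q1=0, q2=1, q3=1, q4=1}.
          branch 1.1.2 (add \lnot q3, \lnot q2):
            ○ open, literals {q1=0, q2=0, q3=0, q4=1}.
      branch 1.2 (add \lnot (q3 \leftrightarrow q2), \lnot q4):
        \lnot (q3 \leftrightarrow q2): β-rule — branch into q3, \lnot q2  //  \lnot q3, q2.
          branch 1.2.1 (add q3, \lnot q2):
            ○ open, literals {q1=0, q2=0, q3=1, q4=0}.
          branch 1.2.2 (add \lnot q3, q2):
            ○ open, literals {q1=0, q2=1, q3=0, q4=0}.
  branch 2 (add \lnot (q1 \land q2)):
    ((q3 \leftrightarrow q2) \leftrightarrow q4): β-rule — branch into (q3 \leftrightarrow q2), q4  //  \lnot (q3 \leftrightarrow q2), \lnot q4.
      branch 2.1 (add (q3 \leftrightarrow q2), q4):
        \lnot (q1 \land q2): β-rule — branch into \lnot q1  //  \lnot q2.
          branch 2.1.1 (add \lnot q1):
            (q3 \leftrightarrow q2): β-rule — branch into q3, q2  //  \lnot q3, \lnot q2.
              branch 2.1.1.1 (add q3, q2):
                ○ open, literals {q1=0, q2=1, q3=1, q4=1}.
              branch 2.1.1.2 (add \lnot q3, \lnot q2):
                ○ open, literals {q1=0, q2=0, q3=0, q4=1}.
          branch 2.1.2 (add \lnot q2):
            (q3 \leftrightarrow q2): β-rule — branch into q3, q2  //  \lnot q3, \lnot q2.
              branch 2.1.2.1 (add q3, q2):
                × closes — contains both q2 and \lnot q2.
              branch 2.1.2.2 (add \lnot q3, \lnot q2):
                ○ open, literals {q2=0, q3=0, q4=1}.
      branch 2.2 (add \lnot (q3 \leftrightarrow q2), \lnot q4):
        \lnot (q1 \land q2): β-rule — branch into \lnot q1  //  \lnot q2.
          branch 2.2.1 (add \lnot q1):
            \lnot (q3 \leftrightarrow q2): β-rule — branch into q3, \lnot q2  //  \lnot q3, q2.
              branch 2.2.1.1 (add q3, \lnot q2):
                ○ open, literals {q1=0, q2=0, q3=1, q4=0}.
              branch 2.2.1.2 (add \lnot q3, q2):
                ○ open, literals {q1=0, q2=1, q3=0, q4=0}.
          branch 2.2.2 (add \lnot q2):
            \lnot (q3 \leftrightarrow q2): β-rule — branch into q3, \lnot q2  //  \lnot q3, q2.
              branch 2.2.2.1 (add q3, \lnot q2):
                ○ open, literals {q2=0, q3=1, q4=0}.
              branch 2.2.2.2 (add \lnot q3, q2):
                × closes — contains both q2 and \lnot q2.
2 branches closed, 10 open.
Each open branch fixes some atoms; the unmentioned ones are free. Counting distinct full assignments: branch {q1=0, q2=1, q3=1, q4=1} (q5) contributes 2 new; branch {q1=0, q2=0, q3=0, q4=1} (q5) contributes 2 new; branch {q1=0, q2=0, q3=1, q4=0} (q5) contributes 2 new; branch {q1=0, q2=1, q3=0, q4=0} (q5) contributes 2 new; branch {q1=0, q2=1, q3=1, q4=1} (q5) contributes 0 new; branch {q1=0, q2=0, q3=0, q4=1} (q5) contributes 0 new; branch {q2=0, q3=0, q4=1} (q1, q5) contributes 2 new; branch {q1=0, q2=0, q3=1, q4=0} (q5) contributes 0 new; branch {q1=0, q2=1, q3=0, q4=0} (q5) contributes 0 new; branch {q2=0, q3=1, q4=0} (q1, q5) contributes 2 new. Total: 12.

12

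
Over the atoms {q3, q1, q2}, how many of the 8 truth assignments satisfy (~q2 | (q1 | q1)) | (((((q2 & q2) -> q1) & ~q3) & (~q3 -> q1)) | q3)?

Initial set: {((~q2 | (q1 | q1)) | (((((q2 & q2) -> q1) & ~q3) & (~q3 -> q1)) | q3))}.
((~q2 | (q1 | q1)) | (((((q2 & q2) -> q1) & ~q3) & (~q3 -> q1)) | q3)): β-rule — branch into (~q2 | (q1 | q1))  //  (((((q2 & q2) -> q1) & ~q3) & (~q3 -> q1)) | q3).
  branch 1 (add (~q2 | (q1 | q1))):
    (~q2 | (q1 | q1)): β-rule — branch into ~q2  //  (q1 | q1).
      branch 1.1 (add ~q2):
        ○ open, literals {q2=false}.
      branch 1.2 (add (q1 | q1)):
        (q1 | q1): β-rule — branch into q1  //  q1.
          branch 1.2.1 (add q1):
            ○ open, literals {q1=true}.
          branch 1.2.2 (add q1):
            ○ open, literals {q1=true}.
  branch 2 (add (((((q2 & q2) -> q1) & ~q3) & (~q3 -> q1)) | q3)):
    (((((q2 & q2) -> q1) & ~q3) & (~q3 -> q1)) | q3): β-rule — branch into ((((q2 & q2) -> q1) & ~q3) & (~q3 -> q1))  //  q3.
      branch 2.1 (add ((((q2 & q2) -> q1) & ~q3) & (~q3 -> q1))):
        ((((q2 & q2) -> q1) & ~q3) & (~q3 -> q1)): α-rule — add (((q2 & q2) -> q1) & ~q3), (~q3 -> q1).
        (((q2 & q2) -> q1) & ~q3): α-rule — add ((q2 & q2) -> q1), ~q3.
        (~q3 -> q1): β-rule — branch into ~~q3  //  q1.
          branch 2.1.1 (add ~~q3):
            × closes — contains both q3 and ~q3.
          branch 2.1.2 (add q1):
            ((q2 & q2) -> q1): β-rule — branch into ~(q2 & q2)  //  q1.
              branch 2.1.2.1 (add ~(q2 & q2)):
                ~(q2 & q2): β-rule — branch into ~q2  //  ~q2.
                  branch 2.1.2.1.1 (add ~q2):
                    ○ open, literals {q1=true, q2=false, q3=false}.
                  branch 2.1.2.1.2 (add ~q2):
                    ○ open, literals {q1=true, q2=false, q3=false}.
              branch 2.1.2.2 (add q1):
                ○ open, literals {q1=true, q3=false}.
      branch 2.2 (add q3):
        ○ open, literals {q3=true}.
1 branch closed, 7 open.
Each open branch fixes some atoms; the unmentioned ones are free. Counting distinct full assignments: branch {q2=false} (q3, q1) contributes 4 new; branch {q1=true} (q3, q2) contributes 2 new; branch {q1=true} (q3, q2) contributes 0 new; branch {q1=true, q2=false, q3=false} (none free) contributes 0 new; branch {q1=true, q2=false, q3=false} (none free) contributes 0 new; branch {q1=true, q3=false} (q2) contributes 0 new; branch {q3=true} (q1, q2) contributes 1 new. Total: 7.

7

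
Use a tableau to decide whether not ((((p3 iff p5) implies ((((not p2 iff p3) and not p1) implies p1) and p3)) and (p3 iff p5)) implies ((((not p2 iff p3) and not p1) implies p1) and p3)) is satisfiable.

Initial set: {not ((((p3 iff p5) implies ((((not p2 iff p3) and not p1) implies p1) and p3)) and (p3 iff p5)) implies ((((not p2 iff p3) and not p1) implies p1) and p3))}.
not ((((p3 iff p5) implies ((((not p2 iff p3) and not p1) implies p1) and p3)) and (p3 iff p5)) implies ((((not p2 iff p3) and not p1) implies p1) and p3)): α-rule — add (((p3 iff p5) implies ((((not p2 iff p3) and not p1) implies p1) and p3)) and (p3 iff p5)), not ((((not p2 iff p3) and not p1) implies p1) and p3).
(((p3 iff p5) implies ((((not p2 iff p3) and not p1) implies p1) and p3)) and (p3 iff p5)): α-rule — add ((p3 iff p5) implies ((((not p2 iff p3) and not p1) implies p1) and p3)), (p3 iff p5).
not ((((not p2 iff p3) and not p1) implies p1) and p3): β-rule — branch into not (((not p2 iff p3) and not p1) implies p1)  //  not p3.
  branch 1 (add not (((not p2 iff p3) and not p1) implies p1)):
    not (((not p2 iff p3) and not p1) implies p1): α-rule — add ((not p2 iff p3) and not p1), not p1.
    ((not p2 iff p3) and not p1): α-rule — add (not p2 iff p3), not p1.
    ((p3 iff p5) implies ((((not p2 iff p3) and not p1) implies p1) and p3)): β-rule — branch into not (p3 iff p5)  //  ((((not p2 iff p3) and not p1) implies p1) and p3).
      branch 1.1 (add not (p3 iff p5)):
        (p3 iff p5): β-rule — branch into p3, p5  //  not p3, not p5.
          branch 1.1.1 (add p3, p5):
            (not p2 iff p3): β-rule — branch into not p2, p3  //  not not p2, not p3.
              branch 1.1.1.1 (add not p2, p3):
                not (p3 iff p5): β-rule — branch into p3, not p5  //  not p3, p5.
                  branch 1.1.1.1.1 (add p3, not p5):
                    × closes — contains both p5 and not p5.
                  branch 1.1.1.1.2 (add not p3, p5):
                    × closes — contains both p3 and not p3.
              branch 1.1.1.2 (add not not p2, not p3):
                × closes — contains both p3 and not p3.
          branch 1.1.2 (add not p3, not p5):
            (not p2 iff p3): β-rule — branch into not p2, p3  //  not not p2, not p3.
              branch 1.1.2.1 (add not p2, p3):
                × closes — contains both p3 and not p3.
              branch 1.1.2.2 (add not not p2, not p3):
                not (p3 iff p5): β-rule — branch into p3, not p5  //  not p3, p5.
                  branch 1.1.2.2.1 (add p3, not p5):
                    × closes — contains both p3 and not p3.
                  branch 1.1.2.2.2 (add not p3, p5):
                    × closes — contains both p5 and not p5.
      branch 1.2 (add ((((not p2 iff p3) and not p1) implies p1) and p3)):
        ((((not p2 iff p3) and not p1) implies p1) and p3): α-rule — add (((not p2 iff p3) and not p1) implies p1), p3.
        (p3 iff p5): β-rule — branch into p3, p5  //  not p3, not p5.
          branch 1.2.1 (add p3, p5):
            (not p2 iff p3): β-rule — branch into not p2, p3  //  not not p2, not p3.
              branch 1.2.1.1 (add not p2, p3):
                (((not p2 iff p3) and not p1) implies p1): β-rule — branch into not ((not p2 iff p3) and not p1)  //  p1.
                  branch 1.2.1.1.1 (add not ((not p2 iff p3) and not p1)):
                    not ((not p2 iff p3) and not p1): β-rule — branch into not (not p2 iff p3)  //  not not p1.
                      branch 1.2.1.1.1.1 (add not (not p2 iff p3)):
                        not (not p2 iff p3): β-rule — branch into not p2, not p3  //  not not p2, p3.
                          branch 1.2.1.1.1.1.1 (add not p2, not p3):
                            × closes — contains both p3 and not p3.
                          branch 1.2.1.1.1.1.2 (add not not p2, p3):
                            × closes — contains both p2 and not p2.
                      branch 1.2.1.1.1.2 (add not not p1):
                        × closes — contains both p1 and not p1.
                  branch 1.2.1.1.2 (add p1):
                    × closes — contains both p1 and not p1.
              branch 1.2.1.2 (add not not p2, not p3):
                × closes — contains both p3 and not p3.
          branch 1.2.2 (add not p3, not p5):
            × closes — contains both p3 and not p3.
  branch 2 (add not p3):
    ((p3 iff p5) implies ((((not p2 iff p3) and not p1) implies p1) and p3)): β-rule — branch into not (p3 iff p5)  //  ((((not p2 iff p3) and not p1) implies p1) and p3).
      branch 2.1 (add not (p3 iff p5)):
        (p3 iff p5): β-rule — branch into p3, p5  //  not p3, not p5.
          branch 2.1.1 (add p3, p5):
            × closes — contains both p3 and not p3.
          branch 2.1.2 (add not p3, not p5):
            not (p3 iff p5): β-rule — branch into p3, not p5  //  not p3, p5.
              branch 2.1.2.1 (add p3, not p5):
                × closes — contains both p3 and not p3.
              branch 2.1.2.2 (add not p3, p5):
                × closes — contains both p5 and not p5.
      branch 2.2 (add ((((not p2 iff p3) and not p1) implies p1) and p3)):
        ((((not p2 iff p3) and not p1) implies p1) and p3): α-rule — add (((not p2 iff p3) and not p1) implies p1), p3.
        × closes — contains both p3 and not p3.
All 16 branches close.
Every branch closed; the formula is unsatisfiable.

Unsatisfiable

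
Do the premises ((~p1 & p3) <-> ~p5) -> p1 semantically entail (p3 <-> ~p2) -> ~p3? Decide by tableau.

No

Initial set: {(((~p1 & p3) <-> ~p5) -> p1); ~((p3 <-> ~p2) -> ~p3)}.
~((p3 <-> ~p2) -> ~p3): α-rule — add (p3 <-> ~p2), ~~p3.
(((~p1 & p3) <-> ~p5) -> p1): β-rule — branch into ~((~p1 & p3) <-> ~p5)  //  p1.
  branch 1 (add ~((~p1 & p3) <-> ~p5)):
    (p3 <-> ~p2): β-rule — branch into p3, ~p2  //  ~p3, ~~p2.
      branch 1.1 (add p3, ~p2):
        ~((~p1 & p3) <-> ~p5): β-rule — branch into (~p1 & p3), ~~p5  //  ~(~p1 & p3), ~p5.
          branch 1.1.1 (add (~p1 & p3), ~~p5):
            (~p1 & p3): α-rule — add ~p1, p3.
            ○ open, literals {p1=F, p2=F, p3=T, p5=T}.
          branch 1.1.2 (add ~(~p1 & p3), ~p5):
            ~(~p1 & p3): β-rule — branch into ~~p1  //  ~p3.
              branch 1.1.2.1 (add ~~p1):
                ○ open, literals {p1=T, p2=F, p3=T, p5=F}.
              branch 1.1.2.2 (add ~p3):
                × closes — contains both p3 and ~p3.
      branch 1.2 (add ~p3, ~~p2):
        × closes — contains both p3 and ~p3.
  branch 2 (add p1):
    (p3 <-> ~p2): β-rule — branch into p3, ~p2  //  ~p3, ~~p2.
      branch 2.1 (add p3, ~p2):
        ○ open, literals {p1=T, p2=F, p3=T}.
      branch 2.2 (add ~p3, ~~p2):
        × closes — contains both p3 and ~p3.
3 branches closed, 3 open.
An open branch gives a countermodel: p1=F, p2=F, p3=T, p5=T (unmentioned atoms arbitrary); the premises hold there but the conclusion fails.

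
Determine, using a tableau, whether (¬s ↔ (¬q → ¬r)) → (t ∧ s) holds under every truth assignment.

Not valid

Assume the negation and expand:
Initial set: {¬((¬s ↔ (¬q → ¬r)) → (t ∧ s))}.
¬((¬s ↔ (¬q → ¬r)) → (t ∧ s)): α-rule — add (¬s ↔ (¬q → ¬r)), ¬(t ∧ s).
(¬s ↔ (¬q → ¬r)): β-rule — branch into ¬s, (¬q → ¬r)  //  ¬¬s, ¬(¬q → ¬r).
  branch 1 (add ¬s, (¬q → ¬r)):
    ¬(t ∧ s): β-rule — branch into ¬t  //  ¬s.
      branch 1.1 (add ¬t):
        (¬q → ¬r): β-rule — branch into ¬¬q  //  ¬r.
          branch 1.1.1 (add ¬¬q):
            ○ open, literals {q=true, s=false, t=false}.
          branch 1.1.2 (add ¬r):
            ○ open, literals {r=false, s=false, t=false}.
      branch 1.2 (add ¬s):
        (¬q → ¬r): β-rule — branch into ¬¬q  //  ¬r.
          branch 1.2.1 (add ¬¬q):
            ○ open, literals {q=true, s=false}.
          branch 1.2.2 (add ¬r):
            ○ open, literals {r=false, s=false}.
  branch 2 (add ¬¬s, ¬(¬q → ¬r)):
    ¬(¬q → ¬r): α-rule — add ¬q, ¬¬r.
    ¬(t ∧ s): β-rule — branch into ¬t  //  ¬s.
      branch 2.1 (add ¬t):
        ○ open, literals {q=false, r=true, s=true, t=false}.
      branch 2.2 (add ¬s):
        × closes — contains both s and ¬s.
1 branch closed, 5 open.
An open branch gives a countermodel: q=true, s=false, t=false (unmentioned atoms arbitrary); under it the original formula is false.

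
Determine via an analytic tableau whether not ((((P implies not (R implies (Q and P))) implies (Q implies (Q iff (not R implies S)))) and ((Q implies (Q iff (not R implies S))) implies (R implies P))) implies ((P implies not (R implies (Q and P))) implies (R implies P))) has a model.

Unsatisfiable

Initial set: {T not ((((P implies not (R implies (Q and P))) implies (Q implies (Q iff (not R implies S)))) and ((Q implies (Q iff (not R implies S))) implies (R implies P))) implies ((P implies not (R implies (Q and P))) implies (R implies P)))}.
T not ((((P implies not (R implies (Q and P))) implies (Q implies (Q iff (not R implies S)))) and ((Q implies (Q iff (not R implies S))) implies (R implies P))) implies ((P implies not (R implies (Q and P))) implies (R implies P))): α-rule — add T (((P implies not (R implies (Q and P))) implies (Q implies (Q iff (not R implies S)))) and ((Q implies (Q iff (not R implies S))) implies (R implies P))), F ((P implies not (R implies (Q and P))) implies (R implies P)).
T (((P implies not (R implies (Q and P))) implies (Q implies (Q iff (not R implies S)))) and ((Q implies (Q iff (not R implies S))) implies (R implies P))): α-rule — add T ((P implies not (R implies (Q and P))) implies (Q implies (Q iff (not R implies S)))), T ((Q implies (Q iff (not R implies S))) implies (R implies P)).
F ((P implies not (R implies (Q and P))) implies (R implies P)): α-rule — add T (P implies not (R implies (Q and P))), F (R implies P).
F (R implies P): α-rule — add T R, F P.
T ((P implies not (R implies (Q and P))) implies (Q implies (Q iff (not R implies S)))): β-rule — branch into F (P implies not (R implies (Q and P)))  //  T (Q implies (Q iff (not R implies S))).
  branch 1 (add F (P implies not (R implies (Q and P)))):
    F (P implies not (R implies (Q and P))): α-rule — add T P, F not (R implies (Q and P)).
    × closes — contains both P and not P.
  branch 2 (add T (Q implies (Q iff (not R implies S)))):
    T ((Q implies (Q iff (not R implies S))) implies (R implies P)): β-rule — branch into F (Q implies (Q iff (not R implies S)))  //  T (R implies P).
      branch 2.1 (add F (Q implies (Q iff (not R implies S)))):
        F (Q implies (Q iff (not R implies S))): α-rule — add T Q, F (Q iff (not R implies S)).
        T (P implies not (R implies (Q and P))): β-rule — branch into F P  //  T not (R implies (Q and P)).
          branch 2.1.1 (add F P):
            T (Q implies (Q iff (not R implies S))): β-rule — branch into F Q  //  T (Q iff (not R implies S)).
              branch 2.1.1.1 (add F Q):
                × closes — contains both Q and not Q.
              branch 2.1.1.2 (add T (Q iff (not R implies S))):
                F (Q iff (not R implies S)): β-rule — branch into T Q, F (not R implies S)  //  F Q, T (not R implies S).
                  branch 2.1.1.2.1 (add T Q, F (not R implies S)):
                    F (not R implies S): α-rule — add T not R, F S.
                    × closes — contains both R and not R.
                  branch 2.1.1.2.2 (add F Q, T (not R implies S)):
                    × closes — contains both Q and not Q.
          branch 2.1.2 (add T not (R implies (Q and P))):
            T not (R implies (Q and P)): α-rule — add T R, F (Q and P).
            T (Q implies (Q iff (not R implies S))): β-rule — branch into F Q  //  T (Q iff (not R implies S)).
              branch 2.1.2.1 (add F Q):
                × closes — contains both Q and not Q.
              branch 2.1.2.2 (add T (Q iff (not R implies S))):
                F (Q iff (not R implies S)): β-rule — branch into T Q, F (not R implies S)  //  F Q, T (not R implies S).
                  branch 2.1.2.2.1 (add T Q, F (not R implies S)):
                    F (not R implies S): α-rule — add T not R, F S.
                    × closes — contains both R and not R.
                  branch 2.1.2.2.2 (add F Q, T (not R implies S)):
                    × closes — contains both Q and not Q.
      branch 2.2 (add T (R implies P)):
        T (P implies not (R implies (Q and P))): β-rule — branch into F P  //  T not (R implies (Q and P)).
          branch 2.2.1 (add F P):
            T (Q implies (Q iff (not R implies S))): β-rule — branch into F Q  //  T (Q iff (not R implies S)).
              branch 2.2.1.1 (add F Q):
                T (R implies P): β-rule — branch into F R  //  T P.
                  branch 2.2.1.1.1 (add F R):
                    × closes — contains both R and not R.
                  branch 2.2.1.1.2 (add T P):
                    × closes — contains both P and not P.
              branch 2.2.1.2 (add T (Q iff (not R implies S))):
                T (R implies P): β-rule — branch into F R  //  T P.
                  branch 2.2.1.2.1 (add F R):
                    × closes — contains both R and not R.
                  branch 2.2.1.2.2 (add T P):
                    × closes — contains both P and not P.
          branch 2.2.2 (add T not (R implies (Q and P))):
            T not (R implies (Q and P)): α-rule — add T R, F (Q and P).
            T (Q implies (Q iff (not R implies S))): β-rule — branch into F Q  //  T (Q iff (not R implies S)).
              branch 2.2.2.1 (add F Q):
                T (R implies P): β-rule — branch into F R  //  T P.
                  branch 2.2.2.1.1 (add F R):
                    × closes — contains both R and not R.
                  branch 2.2.2.1.2 (add T P):
                    × closes — contains both P and not P.
              branch 2.2.2.2 (add T (Q iff (not R implies S))):
                T (R implies P): β-rule — branch into F R  //  T P.
                  branch 2.2.2.2.1 (add F R):
                    × closes — contains both R and not R.
                  branch 2.2.2.2.2 (add T P):
                    × closes — contains both P and not P.
All 15 branches close.
Every branch closed; the formula is unsatisfiable.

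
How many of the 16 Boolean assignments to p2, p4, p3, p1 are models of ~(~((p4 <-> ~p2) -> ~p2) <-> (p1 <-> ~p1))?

Initial set: {T ~(~((p4 <-> ~p2) -> ~p2) <-> (p1 <-> ~p1))}.
T ~(~((p4 <-> ~p2) -> ~p2) <-> (p1 <-> ~p1)): β-rule — branch into T ~((p4 <-> ~p2) -> ~p2), F (p1 <-> ~p1)  //  F ~((p4 <-> ~p2) -> ~p2), T (p1 <-> ~p1).
  branch 1 (add T ~((p4 <-> ~p2) -> ~p2), F (p1 <-> ~p1)):
    T ~((p4 <-> ~p2) -> ~p2): α-rule — add T (p4 <-> ~p2), F ~p2.
    F (p1 <-> ~p1): β-rule — branch into T p1, F ~p1  //  F p1, T ~p1.
      branch 1.1 (add T p1, F ~p1):
        T (p4 <-> ~p2): β-rule — branch into T p4, T ~p2  //  F p4, F ~p2.
          branch 1.1.1 (add T p4, T ~p2):
            × closes — contains both p2 and ~p2.
          branch 1.1.2 (add F p4, F ~p2):
            ○ open, literals {p1=true, p2=true, p4=false}.
      branch 1.2 (add F p1, T ~p1):
        T (p4 <-> ~p2): β-rule — branch into T p4, T ~p2  //  F p4, F ~p2.
          branch 1.2.1 (add T p4, T ~p2):
            × closes — contains both p2 and ~p2.
          branch 1.2.2 (add F p4, F ~p2):
            ○ open, literals {p1=false, p2=true, p4=false}.
  branch 2 (add F ~((p4 <-> ~p2) -> ~p2), T (p1 <-> ~p1)):
    F ~((p4 <-> ~p2) -> ~p2): β-rule — branch into F (p4 <-> ~p2)  //  T ~p2.
      branch 2.1 (add F (p4 <-> ~p2)):
        T (p1 <-> ~p1): β-rule — branch into T p1, T ~p1  //  F p1, F ~p1.
          branch 2.1.1 (add T p1, T ~p1):
            × closes — contains both p1 and ~p1.
          branch 2.1.2 (add F p1, F ~p1):
            × closes — contains both p1 and ~p1.
      branch 2.2 (add T ~p2):
        T (p1 <-> ~p1): β-rule — branch into T p1, T ~p1  //  F p1, F ~p1.
          branch 2.2.1 (add T p1, T ~p1):
            × closes — contains both p1 and ~p1.
          branch 2.2.2 (add F p1, F ~p1):
            × closes — contains both p1 and ~p1.
6 branches closed, 2 open.
Each open branch fixes some atoms; the unmentioned ones are free. Counting distinct full assignments: branch {p1=true, p2=true, p4=false} (p3) contributes 2 new; branch {p1=false, p2=true, p4=false} (p3) contributes 2 new. Total: 4.

4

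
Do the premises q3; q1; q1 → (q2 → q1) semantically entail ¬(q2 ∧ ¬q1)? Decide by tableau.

Initial set: {q3; q1; (q1 → (q2 → q1)); ¬¬(q2 ∧ ¬q1)}.
¬¬(q2 ∧ ¬q1): α-rule — add q2, ¬q1.
× closes — contains both q1 and ¬q1.
All 1 branch closes.
Every branch closed, so the premises entail the conclusion.

Yes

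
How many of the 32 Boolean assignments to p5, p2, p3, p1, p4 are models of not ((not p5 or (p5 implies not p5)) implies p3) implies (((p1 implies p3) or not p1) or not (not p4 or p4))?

28

Initial set: {T (not ((not p5 or (p5 implies not p5)) implies p3) implies (((p1 implies p3) or not p1) or not (not p4 or p4)))}.
T (not ((not p5 or (p5 implies not p5)) implies p3) implies (((p1 implies p3) or not p1) or not (not p4 or p4))): β-rule — branch into F not ((not p5 or (p5 implies not p5)) implies p3)  //  T (((p1 implies p3) or not p1) or not (not p4 or p4)).
  branch 1 (add F not ((not p5 or (p5 implies not p5)) implies p3)):
    F not ((not p5 or (p5 implies not p5)) implies p3): β-rule — branch into F (not p5 or (p5 implies not p5))  //  T p3.
      branch 1.1 (add F (not p5 or (p5 implies not p5))):
        F (not p5 or (p5 implies not p5)): α-rule — add F not p5, F (p5 implies not p5).
        F (p5 implies not p5): α-rule — add T p5, F not p5.
        ○ open, literals {p5=1}.
      branch 1.2 (add T p3):
        ○ open, literals {p3=1}.
  branch 2 (add T (((p1 implies p3) or not p1) or not (not p4 or p4))):
    T (((p1 implies p3) or not p1) or not (not p4 or p4)): β-rule — branch into T ((p1 implies p3) or not p1)  //  T not (not p4 or p4).
      branch 2.1 (add T ((p1 implies p3) or not p1)):
        T ((p1 implies p3) or not p1): β-rule — branch into T (p1 implies p3)  //  T not p1.
          branch 2.1.1 (add T (p1 implies p3)):
            T (p1 implies p3): β-rule — branch into F p1  //  T p3.
              branch 2.1.1.1 (add F p1):
                ○ open, literals {p1=0}.
              branch 2.1.1.2 (add T p3):
                ○ open, literals {p3=1}.
          branch 2.1.2 (add T not p1):
            ○ open, literals {p1=0}.
      branch 2.2 (add T not (not p4 or p4)):
        T not (not p4 or p4): α-rule — add F not p4, F p4.
        × closes — contains both p4 and not p4.
1 branch closed, 5 open.
Each open branch fixes some atoms; the unmentioned ones are free. Counting distinct full assignments: branch {p5=1} (p2, p3, p1, p4) contributes 16 new; branch {p3=1} (p5, p2, p1, p4) contributes 8 new; branch {p1=0} (p5, p2, p3, p4) contributes 4 new; branch {p3=1} (p5, p2, p1, p4) contributes 0 new; branch {p1=0} (p5, p2, p3, p4) contributes 0 new. Total: 28.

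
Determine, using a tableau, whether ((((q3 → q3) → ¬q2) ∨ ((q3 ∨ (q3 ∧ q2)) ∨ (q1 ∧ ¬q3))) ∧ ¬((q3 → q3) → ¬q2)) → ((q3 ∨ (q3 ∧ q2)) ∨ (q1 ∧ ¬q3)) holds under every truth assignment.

Assume the negation and expand:
Initial set: {¬(((((q3 → q3) → ¬q2) ∨ ((q3 ∨ (q3 ∧ q2)) ∨ (q1 ∧ ¬q3))) ∧ ¬((q3 → q3) → ¬q2)) → ((q3 ∨ (q3 ∧ q2)) ∨ (q1 ∧ ¬q3)))}.
¬(((((q3 → q3) → ¬q2) ∨ ((q3 ∨ (q3 ∧ q2)) ∨ (q1 ∧ ¬q3))) ∧ ¬((q3 → q3) → ¬q2)) → ((q3 ∨ (q3 ∧ q2)) ∨ (q1 ∧ ¬q3))): α-rule — add ((((q3 → q3) → ¬q2) ∨ ((q3 ∨ (q3 ∧ q2)) ∨ (q1 ∧ ¬q3))) ∧ ¬((q3 → q3) → ¬q2)), ¬((q3 ∨ (q3 ∧ q2)) ∨ (q1 ∧ ¬q3)).
((((q3 → q3) → ¬q2) ∨ ((q3 ∨ (q3 ∧ q2)) ∨ (q1 ∧ ¬q3))) ∧ ¬((q3 → q3) → ¬q2)): α-rule — add (((q3 → q3) → ¬q2) ∨ ((q3 ∨ (q3 ∧ q2)) ∨ (q1 ∧ ¬q3))), ¬((q3 → q3) → ¬q2).
¬((q3 ∨ (q3 ∧ q2)) ∨ (q1 ∧ ¬q3)): α-rule — add ¬(q3 ∨ (q3 ∧ q2)), ¬(q1 ∧ ¬q3).
¬((q3 → q3) → ¬q2): α-rule — add (q3 → q3), ¬¬q2.
¬(q3 ∨ (q3 ∧ q2)): α-rule — add ¬q3, ¬(q3 ∧ q2).
(((q3 → q3) → ¬q2) ∨ ((q3 ∨ (q3 ∧ q2)) ∨ (q1 ∧ ¬q3))): β-rule — branch into ((q3 → q3) → ¬q2)  //  ((q3 ∨ (q3 ∧ q2)) ∨ (q1 ∧ ¬q3)).
  branch 1 (add ((q3 → q3) → ¬q2)):
    ¬(q1 ∧ ¬q3): β-rule — branch into ¬q1  //  ¬¬q3.
      branch 1.1 (add ¬q1):
        (q3 → q3): β-rule — branch into ¬q3  //  q3.
          branch 1.1.1 (add ¬q3):
            ¬(q3 ∧ q2): β-rule — branch into ¬q3  //  ¬q2.
              branch 1.1.1.1 (add ¬q3):
                ((q3 → q3) → ¬q2): β-rule — branch into ¬(q3 → q3)  //  ¬q2.
                  branch 1.1.1.1.1 (add ¬(q3 → q3)):
                    ¬(q3 → q3): α-rule — add q3, ¬q3.
                    × closes — contains both q3 and ¬q3.
                  branch 1.1.1.1.2 (add ¬q2):
                    × closes — contains both q2 and ¬q2.
              branch 1.1.1.2 (add ¬q2):
                × closes — contains both q2 and ¬q2.
          branch 1.1.2 (add q3):
            × closes — contains both q3 and ¬q3.
      branch 1.2 (add ¬¬q3):
        × closes — contains both q3 and ¬q3.
  branch 2 (add ((q3 ∨ (q3 ∧ q2)) ∨ (q1 ∧ ¬q3))):
    ¬(q1 ∧ ¬q3): β-rule — branch into ¬q1  //  ¬¬q3.
      branch 2.1 (add ¬q1):
        (q3 → q3): β-rule — branch into ¬q3  //  q3.
          branch 2.1.1 (add ¬q3):
            ¬(q3 ∧ q2): β-rule — branch into ¬q3  //  ¬q2.
              branch 2.1.1.1 (add ¬q3):
                ((q3 ∨ (q3 ∧ q2)) ∨ (q1 ∧ ¬q3)): β-rule — branch into (q3 ∨ (q3 ∧ q2))  //  (q1 ∧ ¬q3).
                  branch 2.1.1.1.1 (add (q3 ∨ (q3 ∧ q2))):
                    (q3 ∨ (q3 ∧ q2)): β-rule — branch into q3  //  (q3 ∧ q2).
                      branch 2.1.1.1.1.1 (add q3):
                        × closes — contains both q3 and ¬q3.
                      branch 2.1.1.1.1.2 (add (q3 ∧ q2)):
                        (q3 ∧ q2): α-rule — add q3, q2.
                        × closes — contains both q3 and ¬q3.
                  branch 2.1.1.1.2 (add (q1 ∧ ¬q3)):
                    (q1 ∧ ¬q3): α-rule — add q1, ¬q3.
                    × closes — contains both q1 and ¬q1.
              branch 2.1.1.2 (add ¬q2):
                × closes — contains both q2 and ¬q2.
          branch 2.1.2 (add q3):
            × closes — contains both q3 and ¬q3.
      branch 2.2 (add ¬¬q3):
        × closes — contains both q3 and ¬q3.
All 11 branches close.
Every branch closed, so the negation is unsatisfiable and the formula is valid.

Valid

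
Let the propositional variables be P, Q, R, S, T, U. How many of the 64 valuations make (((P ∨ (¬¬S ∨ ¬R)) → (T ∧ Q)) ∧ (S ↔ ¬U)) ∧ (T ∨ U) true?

11

Initial set: {((((P ∨ (¬¬S ∨ ¬R)) → (T ∧ Q)) ∧ (S ↔ ¬U)) ∧ (T ∨ U))}.
((((P ∨ (¬¬S ∨ ¬R)) → (T ∧ Q)) ∧ (S ↔ ¬U)) ∧ (T ∨ U)): α-rule — add (((P ∨ (¬¬S ∨ ¬R)) → (T ∧ Q)) ∧ (S ↔ ¬U)), (T ∨ U).
(((P ∨ (¬¬S ∨ ¬R)) → (T ∧ Q)) ∧ (S ↔ ¬U)): α-rule — add ((P ∨ (¬¬S ∨ ¬R)) → (T ∧ Q)), (S ↔ ¬U).
(T ∨ U): β-rule — branch into T  //  U.
  branch 1 (add T):
    ((P ∨ (¬¬S ∨ ¬R)) → (T ∧ Q)): β-rule — branch into ¬(P ∨ (¬¬S ∨ ¬R))  //  (T ∧ Q).
      branch 1.1 (add ¬(P ∨ (¬¬S ∨ ¬R))):
        ¬(P ∨ (¬¬S ∨ ¬R)): α-rule — add ¬P, ¬(¬¬S ∨ ¬R).
        ¬(¬¬S ∨ ¬R): α-rule — add ¬¬¬S, ¬¬R.
        ¬¬¬S: drop double negation, giving ¬S.
        (S ↔ ¬U): β-rule — branch into S, ¬U  //  ¬S, ¬¬U.
          branch 1.1.1 (add S, ¬U):
            × closes — contains both S and ¬S.
          branch 1.1.2 (add ¬S, ¬¬U):
            ○ open, literals {P=F, R=T, S=F, T=T, U=T}.
      branch 1.2 (add (T ∧ Q)):
        (T ∧ Q): α-rule — add T, Q.
        (S ↔ ¬U): β-rule — branch into S, ¬U  //  ¬S, ¬¬U.
          branch 1.2.1 (add S, ¬U):
            ○ open, literals {Q=T, S=T, T=T, U=F}.
          branch 1.2.2 (add ¬S, ¬¬U):
            ○ open, literals {Q=T, S=F, T=T, U=T}.
  branch 2 (add U):
    ((P ∨ (¬¬S ∨ ¬R)) → (T ∧ Q)): β-rule — branch into ¬(P ∨ (¬¬S ∨ ¬R))  //  (T ∧ Q).
      branch 2.1 (add ¬(P ∨ (¬¬S ∨ ¬R))):
        ¬(P ∨ (¬¬S ∨ ¬R)): α-rule — add ¬P, ¬(¬¬S ∨ ¬R).
        ¬(¬¬S ∨ ¬R): α-rule — add ¬¬¬S, ¬¬R.
        ¬¬¬S: drop double negation, giving ¬S.
        (S ↔ ¬U): β-rule — branch into S, ¬U  //  ¬S, ¬¬U.
          branch 2.1.1 (add S, ¬U):
            × closes — contains both S and ¬S.
          branch 2.1.2 (add ¬S, ¬¬U):
            ○ open, literals {P=F, R=T, S=F, U=T}.
      branch 2.2 (add (T ∧ Q)):
        (T ∧ Q): α-rule — add T, Q.
        (S ↔ ¬U): β-rule — branch into S, ¬U  //  ¬S, ¬¬U.
          branch 2.2.1 (add S, ¬U):
            × closes — contains both U and ¬U.
          branch 2.2.2 (add ¬S, ¬¬U):
            ○ open, literals {Q=T, S=F, T=T, U=T}.
3 branches closed, 5 open.
Each open branch fixes some atoms; the unmentioned ones are free. Counting distinct full assignments: branch {P=F, R=T, S=F, T=T, U=T} (Q) contributes 2 new; branch {Q=T, S=T, T=T, U=F} (P, R) contributes 4 new; branch {Q=T, S=F, T=T, U=T} (P, R) contributes 3 new; branch {P=F, R=T, S=F, U=T} (Q, T) contributes 2 new; branch {Q=T, S=F, T=T, U=T} (P, R) contributes 0 new. Total: 11.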